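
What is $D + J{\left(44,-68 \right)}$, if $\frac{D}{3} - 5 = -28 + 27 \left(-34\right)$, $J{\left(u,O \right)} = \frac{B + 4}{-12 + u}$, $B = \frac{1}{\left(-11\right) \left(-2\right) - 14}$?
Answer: $- \frac{722655}{256} \approx -2822.9$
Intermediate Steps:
$B = \frac{1}{8}$ ($B = \frac{1}{22 - 14} = \frac{1}{8} \approx 0.125$)
$J{\left(u,O \right)} = \frac{33}{8 \left(-12 + u\right)}$ ($J{\left(u,O \right)} = \frac{\frac{1}{8} + 4}{-12 + u} = \frac{33}{8 \left(-12 + u\right)}$)
$D = -2823$ ($D = 15 + 3 \left(-28 + 27 \left(-34\right)\right) = 15 + 3 \left(-28 - 918\right) = 15 + 3 \left(-946\right) = 15 - 2838 = -2823$)
$D + J{\left(44,-68 \right)} = -2823 + \frac{33}{8 \left(-12 + 44\right)} = -2823 + \frac{33}{8 \cdot 32} = -2823 + \frac{33}{8} \cdot \frac{1}{32} = -2823 + \frac{33}{256} = - \frac{722655}{256}$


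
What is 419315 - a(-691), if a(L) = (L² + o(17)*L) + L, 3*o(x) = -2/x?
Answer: -2932607/51 ≈ -57502.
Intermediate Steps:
o(x) = -2/(3*x) (o(x) = (-2/x)/3 = -2/(3*x))
a(L) = L² + 49*L/51 (a(L) = (L² + (-⅔/17)*L) + L = (L² + (-⅔*1/17)*L) + L = (L² - 2*L/51) + L = L² + 49*L/51)
419315 - a(-691) = 419315 - (-691)*(49 + 51*(-691))/51 = 419315 - (-691)*(49 - 35241)/51 = 419315 - (-691)*(-35192)/51 = 419315 - 1*24317672/51 = 419315 - 24317672/51 = -2932607/51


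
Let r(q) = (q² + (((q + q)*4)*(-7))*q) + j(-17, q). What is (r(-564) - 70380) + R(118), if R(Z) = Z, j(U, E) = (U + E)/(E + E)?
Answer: -19813930795/1128 ≈ -1.7566e+7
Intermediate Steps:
j(U, E) = (E + U)/(2*E) (j(U, E) = (E + U)/((2*E)) = (E + U)*(1/(2*E)) = (E + U)/(2*E))
r(q) = -55*q² + (-17 + q)/(2*q) (r(q) = (q² + (((q + q)*4)*(-7))*q) + (q - 17)/(2*q) = (q² + (((2*q)*4)*(-7))*q) + (-17 + q)/(2*q) = (q² + ((8*q)*(-7))*q) + (-17 + q)/(2*q) = (q² + (-56*q)*q) + (-17 + q)/(2*q) = (q² - 56*q²) + (-17 + q)/(2*q) = -55*q² + (-17 + q)/(2*q))
(r(-564) - 70380) + R(118) = ((½)*(-17 - 564 - 110*(-564)³)/(-564) - 70380) + 118 = ((½)*(-1/564)*(-17 - 564 - 110*(-179406144)) - 70380) + 118 = ((½)*(-1/564)*(-17 - 564 + 19734675840) - 70380) + 118 = ((½)*(-1/564)*19734675259 - 70380) + 118 = (-19734675259/1128 - 70380) + 118 = -19814063899/1128 + 118 = -19813930795/1128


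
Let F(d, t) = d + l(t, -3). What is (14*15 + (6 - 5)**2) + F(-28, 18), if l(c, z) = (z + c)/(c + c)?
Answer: 2201/12 ≈ 183.42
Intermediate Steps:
l(c, z) = (c + z)/(2*c) (l(c, z) = (c + z)/((2*c)) = (c + z)*(1/(2*c)) = (c + z)/(2*c))
F(d, t) = d + (-3 + t)/(2*t) (F(d, t) = d + (t - 3)/(2*t) = d + (-3 + t)/(2*t))
(14*15 + (6 - 5)**2) + F(-28, 18) = (14*15 + (6 - 5)**2) + (1/2 - 28 - 3/2/18) = (210 + 1**2) + (1/2 - 28 - 3/2*1/18) = (210 + 1) + (1/2 - 28 - 1/12) = 211 - 331/12 = 2201/12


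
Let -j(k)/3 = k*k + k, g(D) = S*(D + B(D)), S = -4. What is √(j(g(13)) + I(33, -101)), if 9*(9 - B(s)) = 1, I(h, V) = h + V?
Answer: 2*I*√461766/9 ≈ 151.01*I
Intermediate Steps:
I(h, V) = V + h
B(s) = 80/9 (B(s) = 9 - ⅑*1 = 9 - ⅑ = 80/9)
g(D) = -320/9 - 4*D (g(D) = -4*(D + 80/9) = -4*(80/9 + D) = -320/9 - 4*D)
j(k) = -3*k - 3*k² (j(k) = -3*(k*k + k) = -3*(k² + k) = -3*(k + k²) = -3*k - 3*k²)
√(j(g(13)) + I(33, -101)) = √(-3*(-320/9 - 4*13)*(1 + (-320/9 - 4*13)) + (-101 + 33)) = √(-3*(-320/9 - 52)*(1 + (-320/9 - 52)) - 68) = √(-3*(-788/9)*(1 - 788/9) - 68) = √(-3*(-788/9)*(-779/9) - 68) = √(-613852/27 - 68) = √(-615688/27) = 2*I*√461766/9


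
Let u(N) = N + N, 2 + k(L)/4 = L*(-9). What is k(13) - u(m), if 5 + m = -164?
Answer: -138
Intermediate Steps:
m = -169 (m = -5 - 164 = -169)
k(L) = -8 - 36*L (k(L) = -8 + 4*(L*(-9)) = -8 + 4*(-9*L) = -8 - 36*L)
u(N) = 2*N
k(13) - u(m) = (-8 - 36*13) - 2*(-169) = (-8 - 468) - 1*(-338) = -476 + 338 = -138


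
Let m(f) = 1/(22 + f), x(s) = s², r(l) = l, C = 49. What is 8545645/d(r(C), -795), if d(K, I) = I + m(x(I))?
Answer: -317720546195/29557492 ≈ -10749.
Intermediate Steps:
d(K, I) = I + 1/(22 + I²)
8545645/d(r(C), -795) = 8545645/(-795 + 1/(22 + (-795)²)) = 8545645/(-795 + 1/(22 + 632025)) = 8545645/(-795 + 1/632047) = 8545645/(-502477364/632047) = 8545645*(-632047/502477364) = -317720546195/29557492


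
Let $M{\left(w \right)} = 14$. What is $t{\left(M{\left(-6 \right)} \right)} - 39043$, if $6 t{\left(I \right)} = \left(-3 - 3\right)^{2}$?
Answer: $-39037$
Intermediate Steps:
$t{\left(I \right)} = 6$ ($t{\left(I \right)} = \frac{\left(-3 - 3\right)^{2}}{6} = \frac{\left(-6\right)^{2}}{6} = \frac{1}{6} \cdot 36 = 6$)
$t{\left(M{\left(-6 \right)} \right)} - 39043 = 6 - 39043 = -39037$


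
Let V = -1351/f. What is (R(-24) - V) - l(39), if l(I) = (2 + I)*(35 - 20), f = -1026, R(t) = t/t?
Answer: -631315/1026 ≈ -615.32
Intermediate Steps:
R(t) = 1
l(I) = 30 + 15*I (l(I) = (2 + I)*15 = 30 + 15*I)
V = 1351/1026 (V = -1351/(-1026) = -1351*(-1/1026) = 1351/1026 ≈ 1.3168)
(R(-24) - V) - l(39) = (1 - 1*1351/1026) - (30 + 15*39) = (1 - 1351/1026) - (30 + 585) = -325/1026 - 1*615 = -325/1026 - 615 = -631315/1026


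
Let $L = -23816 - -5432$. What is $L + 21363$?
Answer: $2979$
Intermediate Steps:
$L = -18384$ ($L = -23816 + 5432 = -18384$)
$L + 21363 = -18384 + 21363 = 2979$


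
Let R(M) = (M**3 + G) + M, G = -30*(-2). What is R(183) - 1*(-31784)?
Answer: 6160514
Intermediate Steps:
G = 60
R(M) = 60 + M + M**3 (R(M) = (M**3 + 60) + M = (60 + M**3) + M = 60 + M + M**3)
R(183) - 1*(-31784) = (60 + 183 + 183**3) - 1*(-31784) = (60 + 183 + 6128487) + 31784 = 6128730 + 31784 = 6160514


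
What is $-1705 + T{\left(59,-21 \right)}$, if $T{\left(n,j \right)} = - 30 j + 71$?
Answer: $-1004$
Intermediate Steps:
$T{\left(n,j \right)} = 71 - 30 j$
$-1705 + T{\left(59,-21 \right)} = -1705 + \left(71 - -630\right) = -1705 + \left(71 + 630\right) = -1705 + 701 = -1004$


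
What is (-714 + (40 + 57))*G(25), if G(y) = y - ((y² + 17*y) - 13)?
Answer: 624404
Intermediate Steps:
G(y) = 13 - y² - 16*y (G(y) = y - (-13 + y² + 17*y) = y + (13 - y² - 17*y) = 13 - y² - 16*y)
(-714 + (40 + 57))*G(25) = (-714 + (40 + 57))*(13 - 1*25² - 16*25) = (-714 + 97)*(13 - 1*625 - 400) = -617*(13 - 625 - 400) = -617*(-1012) = 624404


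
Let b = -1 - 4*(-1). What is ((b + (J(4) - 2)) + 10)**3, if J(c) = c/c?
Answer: 1728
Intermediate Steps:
J(c) = 1
b = 3 (b = -1 + 4 = 3)
((b + (J(4) - 2)) + 10)**3 = ((3 + (1 - 2)) + 10)**3 = ((3 - 1) + 10)**3 = (2 + 10)**3 = 12**3 = 1728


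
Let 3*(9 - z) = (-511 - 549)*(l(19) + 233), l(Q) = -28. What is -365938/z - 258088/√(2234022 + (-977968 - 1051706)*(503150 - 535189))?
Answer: -1097814/217327 - 129044*√16257739827/16257739827 ≈ -6.0635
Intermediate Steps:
z = 217327/3 (z = 9 - (-511 - 549)*(-28 + 233)/3 = 9 - (-1060)*205/3 = 9 - ⅓*(-217300) = 9 + 217300/3 = 217327/3 ≈ 72442.)
-365938/z - 258088/√(2234022 + (-977968 - 1051706)*(503150 - 535189)) = -365938/217327/3 - 258088/√(2234022 + (-977968 - 1051706)*(503150 - 535189)) = -365938*3/217327 - 258088/√(2234022 - 2029674*(-32039)) = -1097814/217327 - 258088/√(2234022 + 65028725286) = -1097814/217327 - 258088*√16257739827/32515479654 = -1097814/217327 - 129044*√16257739827/16257739827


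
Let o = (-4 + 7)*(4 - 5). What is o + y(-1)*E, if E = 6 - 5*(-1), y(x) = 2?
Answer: 19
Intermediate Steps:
o = -3 (o = 3*(-1) = -3)
E = 11 (E = 6 + 5 = 11)
o + y(-1)*E = -3 + 2*11 = -3 + 22 = 19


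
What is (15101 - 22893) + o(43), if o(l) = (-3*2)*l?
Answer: -8050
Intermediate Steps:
o(l) = -6*l
(15101 - 22893) + o(43) = (15101 - 22893) - 6*43 = -7792 - 258 = -8050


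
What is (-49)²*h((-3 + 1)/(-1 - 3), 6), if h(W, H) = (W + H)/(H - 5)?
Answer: 31213/2 ≈ 15607.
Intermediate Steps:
h(W, H) = (H + W)/(-5 + H)
(-49)²*h((-3 + 1)/(-1 - 3), 6) = (-49)²*((6 + (-3 + 1)/(-1 - 3))/(-5 + 6)) = 2401*((6 - 2/(-4))/1) = 2401*(1*(6 - 2*(-¼))) = 2401*(1*(6 + ½)) = 2401*(1*(13/2)) = 2401*(13/2) = 31213/2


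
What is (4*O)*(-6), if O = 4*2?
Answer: -192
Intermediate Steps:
O = 8
(4*O)*(-6) = (4*8)*(-6) = 32*(-6) = -192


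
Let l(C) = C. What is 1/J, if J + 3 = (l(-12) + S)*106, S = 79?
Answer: 1/7099 ≈ 0.00014086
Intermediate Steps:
J = 7099 (J = -3 + (-12 + 79)*106 = -3 + 67*106 = -3 + 7102 = 7099)
1/J = 1/7099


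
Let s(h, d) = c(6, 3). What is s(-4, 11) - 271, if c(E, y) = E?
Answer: -265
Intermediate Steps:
s(h, d) = 6
s(-4, 11) - 271 = 6 - 271 = -265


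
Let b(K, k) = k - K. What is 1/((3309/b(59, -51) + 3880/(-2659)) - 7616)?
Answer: -292490/2236829271 ≈ -0.00013076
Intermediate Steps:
1/((3309/b(59, -51) + 3880/(-2659)) - 7616) = 1/((3309/(-51 - 1*59) + 3880/(-2659)) - 7616) = 1/((3309/(-51 - 59) + 3880*(-1/2659)) - 7616) = 1/((3309/(-110) - 3880/2659) - 7616) = 1/((3309*(-1/110) - 3880/2659) - 7616) = 1/((-3309/110 - 3880/2659) - 7616) = 1/(-9225431/292490 - 7616) = 1/(-2236829271/292490) = -292490/2236829271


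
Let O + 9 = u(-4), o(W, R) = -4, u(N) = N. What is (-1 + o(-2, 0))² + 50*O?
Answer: -625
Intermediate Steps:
O = -13 (O = -9 - 4 = -13)
(-1 + o(-2, 0))² + 50*O = (-1 - 4)² + 50*(-13) = (-5)² - 650 = 25 - 650 = -625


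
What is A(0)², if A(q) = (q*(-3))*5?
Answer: 0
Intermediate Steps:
A(q) = -15*q (A(q) = -3*q*5 = -15*q)
A(0)² = (-15*0)² = 0² = 0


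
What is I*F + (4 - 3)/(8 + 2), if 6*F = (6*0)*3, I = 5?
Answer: ⅒ ≈ 0.10000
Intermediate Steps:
F = 0 (F = ((6*0)*3)/6 = (0*3)/6 = (⅙)*0 = 0)
I*F + (4 - 3)/(8 + 2) = 5*0 + (4 - 3)/(8 + 2) = 0 + 1/10 = 0 + 1*(⅒) = 0 + ⅒ = ⅒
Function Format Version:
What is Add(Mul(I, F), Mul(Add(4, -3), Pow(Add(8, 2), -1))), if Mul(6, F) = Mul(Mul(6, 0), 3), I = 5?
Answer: Rational(1, 10) ≈ 0.10000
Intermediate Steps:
F = 0 (F = Mul(Rational(1, 6), Mul(Mul(6, 0), 3)) = Mul(Rational(1, 6), Mul(0, 3)) = Mul(Rational(1, 6), 0) = 0)
Add(Mul(I, F), Mul(Add(4, -3), Pow(Add(8, 2), -1))) = Add(Mul(5, 0), Mul(Add(4, -3), Pow(Add(8, 2), -1))) = Add(0, Mul(1, Pow(10, -1))) = Add(0, Mul(1, Rational(1, 10))) = Add(0, Rational(1, 10)) = Rational(1, 10)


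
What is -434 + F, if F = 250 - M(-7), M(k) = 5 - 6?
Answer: -183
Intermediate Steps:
M(k) = -1
F = 251 (F = 250 - 1*(-1) = 250 + 1 = 251)
-434 + F = -434 + 251 = -183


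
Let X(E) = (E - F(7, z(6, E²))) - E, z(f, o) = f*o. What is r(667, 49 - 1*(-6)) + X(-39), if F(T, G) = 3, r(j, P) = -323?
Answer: -326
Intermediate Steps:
X(E) = -3 (X(E) = (E - 1*3) - E = (E - 3) - E = (-3 + E) - E = -3)
r(667, 49 - 1*(-6)) + X(-39) = -323 - 3 = -326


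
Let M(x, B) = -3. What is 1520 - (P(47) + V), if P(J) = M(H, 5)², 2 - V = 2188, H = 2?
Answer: 3697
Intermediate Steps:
V = -2186 (V = 2 - 1*2188 = 2 - 2188 = -2186)
P(J) = 9 (P(J) = (-3)² = 9)
1520 - (P(47) + V) = 1520 - (9 - 2186) = 1520 - 1*(-2177) = 1520 + 2177 = 3697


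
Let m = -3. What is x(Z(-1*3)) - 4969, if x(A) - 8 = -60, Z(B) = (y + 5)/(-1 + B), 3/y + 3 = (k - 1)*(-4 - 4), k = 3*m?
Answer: -5021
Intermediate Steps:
k = -9 (k = 3*(-3) = -9)
y = 3/77 (y = 3/(-3 + (-9 - 1)*(-4 - 4)) = 3/(-3 - 10*(-8)) = 3/(-3 + 80) = 3/77 ≈ 0.038961)
Z(B) = 388/(77*(-1 + B)) (Z(B) = (3/77 + 5)/(-1 + B) = 388/(77*(-1 + B)))
x(A) = -52 (x(A) = 8 - 60 = -52)
x(Z(-1*3)) - 4969 = -52 - 4969 = -5021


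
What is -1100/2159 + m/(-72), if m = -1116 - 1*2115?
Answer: 766281/17272 ≈ 44.365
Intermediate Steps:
m = -3231 (m = -1116 - 2115 = -3231)
-1100/2159 + m/(-72) = -1100/2159 - 3231/(-72) = -1100*1/2159 - 3231*(-1/72) = -1100/2159 + 359/8 = 766281/17272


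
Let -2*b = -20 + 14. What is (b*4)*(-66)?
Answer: -792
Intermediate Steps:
b = 3 (b = -(-20 + 14)/2 = -½*(-6) = 3)
(b*4)*(-66) = (3*4)*(-66) = 12*(-66) = -792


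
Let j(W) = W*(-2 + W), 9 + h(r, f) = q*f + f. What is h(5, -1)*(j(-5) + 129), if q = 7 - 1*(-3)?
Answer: -3280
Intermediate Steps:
q = 10 (q = 7 + 3 = 10)
h(r, f) = -9 + 11*f (h(r, f) = -9 + (10*f + f) = -9 + 11*f)
h(5, -1)*(j(-5) + 129) = (-9 + 11*(-1))*(-5*(-2 - 5) + 129) = (-9 - 11)*(-5*(-7) + 129) = -20*(35 + 129) = -20*164 = -3280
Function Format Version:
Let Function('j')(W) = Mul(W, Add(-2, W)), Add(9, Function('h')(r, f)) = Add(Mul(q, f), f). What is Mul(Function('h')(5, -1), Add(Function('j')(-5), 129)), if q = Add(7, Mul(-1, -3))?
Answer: -3280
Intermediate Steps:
q = 10 (q = Add(7, 3) = 10)
Function('h')(r, f) = Add(-9, Mul(11, f)) (Function('h')(r, f) = Add(-9, Add(Mul(10, f), f)) = Add(-9, Mul(11, f)))
Mul(Function('h')(5, -1), Add(Function('j')(-5), 129)) = Mul(Add(-9, Mul(11, -1)), Add(Mul(-5, Add(-2, -5)), 129)) = Mul(Add(-9, -11), Add(Mul(-5, -7), 129)) = Mul(-20, Add(35, 129)) = Mul(-20, 164) = -3280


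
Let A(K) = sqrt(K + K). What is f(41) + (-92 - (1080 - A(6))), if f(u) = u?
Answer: -1131 + 2*sqrt(3) ≈ -1127.5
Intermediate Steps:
A(K) = sqrt(2)*sqrt(K) (A(K) = sqrt(2*K) = sqrt(2)*sqrt(K))
f(41) + (-92 - (1080 - A(6))) = 41 + (-92 - (1080 - sqrt(2)*sqrt(6))) = 41 + (-92 - (1080 - 2*sqrt(3))) = 41 + (-92 + (-1080 + 2*sqrt(3))) = 41 + (-1172 + 2*sqrt(3)) = -1131 + 2*sqrt(3)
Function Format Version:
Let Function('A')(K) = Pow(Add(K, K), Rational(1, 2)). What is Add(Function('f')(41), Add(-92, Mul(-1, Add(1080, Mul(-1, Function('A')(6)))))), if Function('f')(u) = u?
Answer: Add(-1131, Mul(2, Pow(3, Rational(1, 2)))) ≈ -1127.5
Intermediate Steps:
Function('A')(K) = Mul(Pow(2, Rational(1, 2)), Pow(K, Rational(1, 2))) (Function('A')(K) = Pow(Mul(2, K), Rational(1, 2)) = Mul(Pow(2, Rational(1, 2)), Pow(K, Rational(1, 2))))
Add(Function('f')(41), Add(-92, Mul(-1, Add(1080, Mul(-1, Function('A')(6)))))) = Add(41, Add(-92, Mul(-1, Add(1080, Mul(-1, Mul(Pow(2, Rational(1, 2)), Pow(6, Rational(1, 2)))))))) = Add(41, Add(-92, Mul(-1, Add(1080, Mul(-1, Mul(2, Pow(3, Rational(1, 2)))))))) = Add(41, Add(-92, Mul(-1, Add(1080, Mul(-2, Pow(3, Rational(1, 2))))))) = Add(41, Add(-92, Add(-1080, Mul(2, Pow(3, Rational(1, 2)))))) = Add(41, Add(-1172, Mul(2, Pow(3, Rational(1, 2))))) = Add(-1131, Mul(2, Pow(3, Rational(1, 2))))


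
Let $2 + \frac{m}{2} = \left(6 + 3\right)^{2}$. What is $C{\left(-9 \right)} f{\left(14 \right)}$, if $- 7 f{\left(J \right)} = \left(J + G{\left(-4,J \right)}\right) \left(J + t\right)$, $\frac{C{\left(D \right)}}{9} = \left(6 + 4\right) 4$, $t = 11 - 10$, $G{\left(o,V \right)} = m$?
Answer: $- \frac{928800}{7} \approx -1.3269 \cdot 10^{5}$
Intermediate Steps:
$m = 158$ ($m = -4 + 2 \left(6 + 3\right)^{2} = -4 + 2 \cdot 9^{2} = -4 + 2 \cdot 81 = -4 + 162 = 158$)
$G{\left(o,V \right)} = 158$
$t = 1$ ($t = 11 - 10 = 1$)
$C{\left(D \right)} = 360$ ($C{\left(D \right)} = 9 \left(6 + 4\right) 4 = 9 \cdot 10 \cdot 4 = 9 \cdot 40 = 360$)
$f{\left(J \right)} = - \frac{\left(1 + J\right) \left(158 + J\right)}{7}$ ($f{\left(J \right)} = - \frac{\left(J + 158\right) \left(J + 1\right)}{7} = - \frac{\left(158 + J\right) \left(1 + J\right)}{7} = - \frac{\left(1 + J\right) \left(158 + J\right)}{7}$)
$C{\left(-9 \right)} f{\left(14 \right)} = 360 \left(- \frac{158}{7} - 318 - \frac{14^{2}}{7}\right) = 360 \left(- \frac{158}{7} - 318 - 28\right) = 360 \left(- \frac{2580}{7}\right) = - \frac{928800}{7}$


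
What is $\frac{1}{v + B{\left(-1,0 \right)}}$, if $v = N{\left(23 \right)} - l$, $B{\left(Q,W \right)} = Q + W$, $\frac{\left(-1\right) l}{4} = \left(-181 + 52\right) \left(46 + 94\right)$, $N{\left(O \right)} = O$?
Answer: $- \frac{1}{72218} \approx -1.3847 \cdot 10^{-5}$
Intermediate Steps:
$l = 72240$ ($l = - 4 \left(-181 + 52\right) \left(46 + 94\right) = - 4 \left(\left(-129\right) 140\right) = \left(-4\right) \left(-18060\right) = 72240$)
$v = -72217$ ($v = 23 - 72240 = -72217$)
$\frac{1}{v + B{\left(-1,0 \right)}} = \frac{1}{-72217 + \left(-1 + 0\right)} = \frac{1}{-72217 - 1} = \frac{1}{-72218} = - \frac{1}{72218}$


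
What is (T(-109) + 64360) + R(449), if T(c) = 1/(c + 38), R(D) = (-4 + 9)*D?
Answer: 4728954/71 ≈ 66605.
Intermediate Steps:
R(D) = 5*D
T(c) = 1/(38 + c)
(T(-109) + 64360) + R(449) = (1/(38 - 109) + 64360) + 5*449 = (1/(-71) + 64360) + 2245 = (-1/71 + 64360) + 2245 = 4569559/71 + 2245 = 4728954/71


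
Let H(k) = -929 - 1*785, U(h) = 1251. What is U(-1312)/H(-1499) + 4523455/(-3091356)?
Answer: -5810244113/2649292092 ≈ -2.1931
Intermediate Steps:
H(k) = -1714 (H(k) = -929 - 785 = -1714)
U(-1312)/H(-1499) + 4523455/(-3091356) = 1251/(-1714) + 4523455/(-3091356) = 1251*(-1/1714) + 4523455*(-1/3091356) = -1251/1714 - 4523455/3091356 = -5810244113/2649292092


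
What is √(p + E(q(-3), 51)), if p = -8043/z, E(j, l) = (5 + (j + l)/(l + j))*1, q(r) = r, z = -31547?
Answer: 15*√27666719/31547 ≈ 2.5010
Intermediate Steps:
E(j, l) = 6 (E(j, l) = (5 + (j + l)/(j + l))*1 = (5 + 1)*1 = 6*1 = 6)
p = 8043/31547 (p = -8043/(-31547) = -8043*(-1/31547) = 8043/31547 ≈ 0.25495)
√(p + E(q(-3), 51)) = √(8043/31547 + 6) = √(197325/31547) = 15*√27666719/31547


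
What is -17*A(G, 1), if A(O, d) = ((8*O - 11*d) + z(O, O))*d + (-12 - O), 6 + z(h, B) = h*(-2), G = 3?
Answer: 238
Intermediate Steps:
z(h, B) = -6 - 2*h (z(h, B) = -6 + h*(-2) = -6 - 2*h)
A(O, d) = -12 - O + d*(-6 - 11*d + 6*O) (A(O, d) = ((8*O - 11*d) + (-6 - 2*O))*d + (-12 - O) = ((-11*d + 8*O) + (-6 - 2*O))*d + (-12 - O) = (-6 - 11*d + 6*O)*d + (-12 - O) = d*(-6 - 11*d + 6*O) + (-12 - O) = -12 - O + d*(-6 - 11*d + 6*O))
-17*A(G, 1) = -17*(-12 - 1*3 - 11*1**2 - 6*1 + 6*3*1) = -17*(-12 - 3 - 11*1 - 6 + 18) = -17*(-12 - 3 - 11 - 6 + 18) = -17*(-14) = 238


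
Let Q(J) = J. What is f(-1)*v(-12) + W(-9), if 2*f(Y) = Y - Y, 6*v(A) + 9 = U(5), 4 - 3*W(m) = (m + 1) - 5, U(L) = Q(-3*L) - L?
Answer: 17/3 ≈ 5.6667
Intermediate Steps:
U(L) = -4*L (U(L) = -3*L - L = -4*L)
W(m) = 8/3 - m/3 (W(m) = 4/3 - ((m + 1) - 5)/3 = 4/3 - ((1 + m) - 5)/3 = 4/3 - (-4 + m)/3 = 4/3 + (4/3 - m/3) = 8/3 - m/3)
v(A) = -29/6 (v(A) = -3/2 + (-4*5)/6 = -3/2 + (⅙)*(-20) = -3/2 - 10/3 = -29/6)
f(Y) = 0 (f(Y) = (Y - Y)/2 = (½)*0 = 0)
f(-1)*v(-12) + W(-9) = 0*(-29/6) + (8/3 - ⅓*(-9)) = 0 + (8/3 + 3) = 0 + 17/3 = 17/3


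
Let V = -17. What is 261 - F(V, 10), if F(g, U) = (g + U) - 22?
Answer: 290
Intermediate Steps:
F(g, U) = -22 + U + g (F(g, U) = (U + g) - 22 = -22 + U + g)
261 - F(V, 10) = 261 - (-22 + 10 - 17) = 261 - 1*(-29) = 261 + 29 = 290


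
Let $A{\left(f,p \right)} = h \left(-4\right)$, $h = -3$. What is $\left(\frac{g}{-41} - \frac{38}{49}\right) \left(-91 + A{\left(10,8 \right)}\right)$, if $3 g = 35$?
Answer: $\frac{504731}{6027} \approx 83.745$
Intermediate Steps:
$A{\left(f,p \right)} = 12$ ($A{\left(f,p \right)} = \left(-3\right) \left(-4\right) = 12$)
$g = \frac{35}{3}$ ($g = \frac{1}{3} \cdot 35 = \frac{35}{3} \approx 11.667$)
$\left(\frac{g}{-41} - \frac{38}{49}\right) \left(-91 + A{\left(10,8 \right)}\right) = \left(\frac{35}{3 \left(-41\right)} - \frac{38}{49}\right) \left(-91 + 12\right) = \left(\frac{35}{3} \left(- \frac{1}{41}\right) - \frac{38}{49}\right) \left(-79\right) = \left(- \frac{35}{123} - \frac{38}{49}\right) \left(-79\right) = \left(- \frac{6389}{6027}\right) \left(-79\right) = \frac{504731}{6027}$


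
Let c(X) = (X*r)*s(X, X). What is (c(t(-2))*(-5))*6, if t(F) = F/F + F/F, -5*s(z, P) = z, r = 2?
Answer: 48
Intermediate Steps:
s(z, P) = -z/5
t(F) = 2 (t(F) = 1 + 1 = 2)
c(X) = -2*X²/5 (c(X) = (X*2)*(-X/5) = (2*X)*(-X/5) = -2*X²/5)
(c(t(-2))*(-5))*6 = (-⅖*2²*(-5))*6 = (-⅖*4*(-5))*6 = -8/5*(-5)*6 = 8*6 = 48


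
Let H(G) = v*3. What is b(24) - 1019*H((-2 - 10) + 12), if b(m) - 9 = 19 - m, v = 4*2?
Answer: -24452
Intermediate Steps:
v = 8
b(m) = 28 - m (b(m) = 9 + (19 - m) = 28 - m)
H(G) = 24 (H(G) = 8*3 = 24)
b(24) - 1019*H((-2 - 10) + 12) = (28 - 1*24) - 1019*24 = (28 - 24) - 24456 = 4 - 24456 = -24452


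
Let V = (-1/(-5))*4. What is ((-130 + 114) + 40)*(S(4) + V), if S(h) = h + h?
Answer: 1056/5 ≈ 211.20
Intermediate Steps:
S(h) = 2*h
V = ⅘ (V = -⅕*(-1)*4 = (⅕)*4 = ⅘ ≈ 0.80000)
((-130 + 114) + 40)*(S(4) + V) = ((-130 + 114) + 40)*(2*4 + ⅘) = (-16 + 40)*(8 + ⅘) = 24*(44/5) = 1056/5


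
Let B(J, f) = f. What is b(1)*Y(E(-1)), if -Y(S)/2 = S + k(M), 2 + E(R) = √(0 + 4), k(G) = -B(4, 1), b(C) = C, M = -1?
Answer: 2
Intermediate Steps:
k(G) = -1 (k(G) = -1*1 = -1)
E(R) = 0 (E(R) = -2 + √(0 + 4) = -2 + √4 = -2 + 2 = 0)
Y(S) = 2 - 2*S (Y(S) = -2*(S - 1) = -2*(-1 + S) = 2 - 2*S)
b(1)*Y(E(-1)) = 1*(2 - 2*0) = 1*(2 + 0) = 1*2 = 2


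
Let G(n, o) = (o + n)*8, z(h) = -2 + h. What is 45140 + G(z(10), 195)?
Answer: 46764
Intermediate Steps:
G(n, o) = 8*n + 8*o (G(n, o) = (n + o)*8 = 8*n + 8*o)
45140 + G(z(10), 195) = 45140 + (8*(-2 + 10) + 8*195) = 45140 + (8*8 + 1560) = 45140 + (64 + 1560) = 45140 + 1624 = 46764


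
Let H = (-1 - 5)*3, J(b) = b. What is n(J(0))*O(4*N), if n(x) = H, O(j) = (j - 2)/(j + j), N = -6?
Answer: -39/4 ≈ -9.7500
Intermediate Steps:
O(j) = (-2 + j)/(2*j) (O(j) = (-2 + j)/((2*j)) = (-2 + j)*(1/(2*j)) = (-2 + j)/(2*j))
H = -18 (H = -6*3 = -18)
n(x) = -18
n(J(0))*O(4*N) = -9*(-2 + 4*(-6))/(4*(-6)) = -9*(-2 - 24)/(-24) = -9*(-1)*(-26)/24 = -18*13/24 = -39/4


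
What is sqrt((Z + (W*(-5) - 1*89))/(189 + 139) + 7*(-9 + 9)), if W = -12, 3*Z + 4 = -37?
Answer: 4*I*sqrt(123)/123 ≈ 0.36067*I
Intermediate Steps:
Z = -41/3 (Z = -4/3 + (1/3)*(-37) = -4/3 - 37/3 = -41/3 ≈ -13.667)
sqrt((Z + (W*(-5) - 1*89))/(189 + 139) + 7*(-9 + 9)) = sqrt((-41/3 + (-12*(-5) - 1*89))/(189 + 139) + 7*(-9 + 9)) = sqrt((-41/3 + (60 - 89))/328 + 7*0) = sqrt((-41/3 - 29)*(1/328) + 0) = sqrt(-128/3*1/328 + 0) = sqrt(-16/123 + 0) = sqrt(-16/123) = 4*I*sqrt(123)/123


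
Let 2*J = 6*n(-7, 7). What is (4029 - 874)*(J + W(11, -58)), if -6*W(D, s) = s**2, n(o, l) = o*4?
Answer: -6101770/3 ≈ -2.0339e+6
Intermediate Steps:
n(o, l) = 4*o
W(D, s) = -s**2/6
J = -84 (J = (6*(4*(-7)))/2 = (6*(-28))/2 = (1/2)*(-168) = -84)
(4029 - 874)*(J + W(11, -58)) = (4029 - 874)*(-84 - 1/6*(-58)**2) = 3155*(-84 - 1/6*3364) = 3155*(-84 - 1682/3) = 3155*(-1934/3) = -6101770/3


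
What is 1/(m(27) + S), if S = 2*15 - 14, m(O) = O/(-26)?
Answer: 26/389 ≈ 0.066838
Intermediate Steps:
m(O) = -O/26 (m(O) = O*(-1/26) = -O/26)
S = 16 (S = 30 - 14 = 16)
1/(m(27) + S) = 1/(-1/26*27 + 16) = 1/(-27/26 + 16) = 1/(389/26) = 26/389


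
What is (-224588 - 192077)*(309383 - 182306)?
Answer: -52948538205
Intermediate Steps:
(-224588 - 192077)*(309383 - 182306) = -416665*127077 = -52948538205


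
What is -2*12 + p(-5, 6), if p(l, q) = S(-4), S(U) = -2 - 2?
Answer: -28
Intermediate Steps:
S(U) = -4
p(l, q) = -4
-2*12 + p(-5, 6) = -2*12 - 4 = -24 - 4 = -28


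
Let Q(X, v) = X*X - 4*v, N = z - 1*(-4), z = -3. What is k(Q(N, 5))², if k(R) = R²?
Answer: 130321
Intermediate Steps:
N = 1 (N = -3 - 1*(-4) = -3 + 4 = 1)
Q(X, v) = X² - 4*v
k(Q(N, 5))² = ((1² - 4*5)²)² = ((1 - 20)²)² = ((-19)²)² = 361² = 130321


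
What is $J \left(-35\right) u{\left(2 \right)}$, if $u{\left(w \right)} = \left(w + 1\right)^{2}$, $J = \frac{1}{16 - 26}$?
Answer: $\frac{63}{2} \approx 31.5$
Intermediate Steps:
$J = - \frac{1}{10}$ ($J = \frac{1}{-10} = - \frac{1}{10} \approx -0.1$)
$u{\left(w \right)} = \left(1 + w\right)^{2}$
$J \left(-35\right) u{\left(2 \right)} = \left(- \frac{1}{10}\right) \left(-35\right) \left(1 + 2\right)^{2} = \frac{7 \cdot 3^{2}}{2} = \frac{7}{2} \cdot 9 = \frac{63}{2}$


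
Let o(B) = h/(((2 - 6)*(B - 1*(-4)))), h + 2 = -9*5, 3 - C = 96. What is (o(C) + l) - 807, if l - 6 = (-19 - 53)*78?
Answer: -2284499/356 ≈ -6417.1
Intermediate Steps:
C = -93 (C = 3 - 1*96 = 3 - 96 = -93)
h = -47 (h = -2 - 9*5 = -2 - 45 = -47)
l = -5610 (l = 6 + (-19 - 53)*78 = 6 - 72*78 = 6 - 5616 = -5610)
o(B) = -47/(-16 - 4*B) (o(B) = -47*1/((2 - 6)*(B - 1*(-4))) = -47*(-1/(4*(B + 4))) = -47*(-1/(4*(4 + B))) = -47/(-16 - 4*B))
(o(C) + l) - 807 = (47/(4*(4 - 93)) - 5610) - 807 = ((47/4)/(-89) - 5610) - 807 = ((47/4)*(-1/89) - 5610) - 807 = (-47/356 - 5610) - 807 = -1997207/356 - 807 = -2284499/356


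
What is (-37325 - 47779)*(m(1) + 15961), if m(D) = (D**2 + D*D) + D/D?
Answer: -1358600256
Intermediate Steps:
m(D) = 1 + 2*D**2 (m(D) = (D**2 + D**2) + 1 = 2*D**2 + 1 = 1 + 2*D**2)
(-37325 - 47779)*(m(1) + 15961) = (-37325 - 47779)*((1 + 2*1**2) + 15961) = -85104*((1 + 2*1) + 15961) = -85104*((1 + 2) + 15961) = -85104*(3 + 15961) = -85104*15964 = -1358600256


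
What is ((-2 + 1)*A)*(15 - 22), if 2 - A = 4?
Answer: -14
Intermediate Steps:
A = -2 (A = 2 - 1*4 = 2 - 4 = -2)
((-2 + 1)*A)*(15 - 22) = ((-2 + 1)*(-2))*(15 - 22) = -1*(-2)*(-7) = 2*(-7) = -14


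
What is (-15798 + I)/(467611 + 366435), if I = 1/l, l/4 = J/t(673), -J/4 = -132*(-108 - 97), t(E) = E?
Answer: -6839902753/361108556160 ≈ -0.018941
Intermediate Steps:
J = -108240 (J = -(-528)*(-108 - 97) = -(-528)*(-205) = -4*27060 = -108240)
l = -432960/673 (l = 4*(-108240/673) = -432960/673 ≈ -643.33)
I = -673/432960 (I = 1/(-432960/673) = -673/432960 ≈ -0.0015544)
(-15798 + I)/(467611 + 366435) = (-15798 - 673/432960)/(467611 + 366435) = -6839902753/432960/834046 = -6839902753/432960*1/834046 = -6839902753/361108556160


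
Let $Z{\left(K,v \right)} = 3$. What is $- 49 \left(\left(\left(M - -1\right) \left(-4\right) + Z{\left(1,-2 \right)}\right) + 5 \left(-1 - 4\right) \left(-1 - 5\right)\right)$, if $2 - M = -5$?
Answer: $-5929$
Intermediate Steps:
$M = 7$ ($M = 2 - -5 = 2 + 5 = 7$)
$- 49 \left(\left(\left(M - -1\right) \left(-4\right) + Z{\left(1,-2 \right)}\right) + 5 \left(-1 - 4\right) \left(-1 - 5\right)\right) = - 49 \left(\left(\left(7 - -1\right) \left(-4\right) + 3\right) + 5 \left(-1 - 4\right) \left(-1 - 5\right)\right) = - 49 \left(\left(\left(7 + 1\right) \left(-4\right) + 3\right) + 5 \left(\left(-5\right) \left(-6\right)\right)\right) = - 49 \left(\left(8 \left(-4\right) + 3\right) + 5 \cdot 30\right) = - 49 \left(\left(-32 + 3\right) + 150\right) = - 49 \left(-29 + 150\right) = \left(-49\right) 121 = -5929$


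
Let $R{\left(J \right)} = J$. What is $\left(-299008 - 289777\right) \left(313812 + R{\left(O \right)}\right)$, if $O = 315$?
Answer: $-184953265695$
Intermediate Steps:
$\left(-299008 - 289777\right) \left(313812 + R{\left(O \right)}\right) = \left(-299008 - 289777\right) \left(313812 + 315\right) = \left(-588785\right) 314127 = -184953265695$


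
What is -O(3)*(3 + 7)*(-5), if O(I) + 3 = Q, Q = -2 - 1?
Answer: -300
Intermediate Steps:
Q = -3
O(I) = -6 (O(I) = -3 - 3 = -6)
-O(3)*(3 + 7)*(-5) = -(-6*(3 + 7))*(-5) = -(-6*10)*(-5) = -(-60)*(-5) = -1*300 = -300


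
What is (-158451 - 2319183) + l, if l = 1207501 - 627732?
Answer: -1897865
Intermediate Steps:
l = 579769
(-158451 - 2319183) + l = (-158451 - 2319183) + 579769 = -2477634 + 579769 = -1897865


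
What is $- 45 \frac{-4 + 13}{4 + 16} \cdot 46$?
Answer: $- \frac{1863}{2} \approx -931.5$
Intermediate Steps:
$- 45 \frac{-4 + 13}{4 + 16} \cdot 46 = - 45 \cdot \frac{9}{20} \cdot 46 = - 45 \cdot 9 \cdot \frac{1}{20} \cdot 46 = \left(-45\right) \frac{9}{20} \cdot 46 = \left(- \frac{81}{4}\right) 46 = - \frac{1863}{2}$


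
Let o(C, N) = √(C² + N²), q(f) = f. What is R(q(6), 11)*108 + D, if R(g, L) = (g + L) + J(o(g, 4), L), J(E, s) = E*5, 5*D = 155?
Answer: 1867 + 1080*√13 ≈ 5761.0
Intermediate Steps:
D = 31 (D = (⅕)*155 = 31)
J(E, s) = 5*E
R(g, L) = L + g + 5*√(16 + g²) (R(g, L) = (g + L) + 5*√(g² + 4²) = (L + g) + 5*√(g² + 16) = (L + g) + 5*√(16 + g²) = L + g + 5*√(16 + g²))
R(q(6), 11)*108 + D = (11 + 6 + 5*√(16 + 6²))*108 + 31 = (11 + 6 + 5*√(16 + 36))*108 + 31 = (11 + 6 + 5*√52)*108 + 31 = (11 + 6 + 5*(2*√13))*108 + 31 = (11 + 6 + 10*√13)*108 + 31 = (17 + 10*√13)*108 + 31 = (1836 + 1080*√13) + 31 = 1867 + 1080*√13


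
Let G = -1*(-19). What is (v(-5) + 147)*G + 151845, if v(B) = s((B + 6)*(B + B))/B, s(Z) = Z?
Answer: 154676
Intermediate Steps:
v(B) = 12 + 2*B (v(B) = ((B + 6)*(B + B))/B = ((6 + B)*(2*B))/B = (2*B*(6 + B))/B = 12 + 2*B)
G = 19
(v(-5) + 147)*G + 151845 = ((12 + 2*(-5)) + 147)*19 + 151845 = ((12 - 10) + 147)*19 + 151845 = (2 + 147)*19 + 151845 = 149*19 + 151845 = 2831 + 151845 = 154676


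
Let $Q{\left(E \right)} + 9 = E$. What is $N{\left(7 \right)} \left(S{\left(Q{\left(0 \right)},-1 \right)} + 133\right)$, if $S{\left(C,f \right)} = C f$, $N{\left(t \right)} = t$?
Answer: $994$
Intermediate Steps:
$Q{\left(E \right)} = -9 + E$
$N{\left(7 \right)} \left(S{\left(Q{\left(0 \right)},-1 \right)} + 133\right) = 7 \left(\left(-9 + 0\right) \left(-1\right) + 133\right) = 7 \left(\left(-9\right) \left(-1\right) + 133\right) = 7 \left(9 + 133\right) = 7 \cdot 142 = 994$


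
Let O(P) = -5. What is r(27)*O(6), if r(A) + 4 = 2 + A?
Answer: -125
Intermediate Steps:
r(A) = -2 + A (r(A) = -4 + (2 + A) = -2 + A)
r(27)*O(6) = (-2 + 27)*(-5) = 25*(-5) = -125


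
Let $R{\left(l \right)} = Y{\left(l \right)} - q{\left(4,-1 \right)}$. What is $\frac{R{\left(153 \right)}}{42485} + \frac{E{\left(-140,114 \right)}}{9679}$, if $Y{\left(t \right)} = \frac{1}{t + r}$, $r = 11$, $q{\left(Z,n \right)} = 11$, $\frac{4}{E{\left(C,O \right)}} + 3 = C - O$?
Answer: $- \frac{4512838069}{17331776652620} \approx -0.00026038$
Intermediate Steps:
$E{\left(C,O \right)} = \frac{4}{-3 + C - O}$ ($E{\left(C,O \right)} = \frac{4}{-3 + \left(C - O\right)} = \frac{4}{-3 + C - O}$)
$Y{\left(t \right)} = \frac{1}{11 + t}$ ($Y{\left(t \right)} = \frac{1}{t + 11} = \frac{1}{11 + t}$)
$R{\left(l \right)} = -11 + \frac{1}{11 + l}$ ($R{\left(l \right)} = \frac{1}{11 + l} - 11 = -11 + \frac{1}{11 + l}$)
$\frac{R{\left(153 \right)}}{42485} + \frac{E{\left(-140,114 \right)}}{9679} = \frac{\frac{1}{11 + 153} \left(-120 - 1683\right)}{42485} + \frac{4 \frac{1}{-3 - 140 - 114}}{9679} = \frac{-120 - 1683}{164} \cdot \frac{1}{42485} + \frac{4}{-3 - 140 - 114} \cdot \frac{1}{9679} = \frac{1}{164} \left(-1803\right) \frac{1}{42485} + \frac{4}{-257} \cdot \frac{1}{9679} = \left(- \frac{1803}{164}\right) \frac{1}{42485} + 4 \left(- \frac{1}{257}\right) \frac{1}{9679} = - \frac{1803}{6967540} - \frac{4}{2487503} = - \frac{4512838069}{17331776652620}$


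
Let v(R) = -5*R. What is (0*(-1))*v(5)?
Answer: 0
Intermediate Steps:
(0*(-1))*v(5) = (0*(-1))*(-5*5) = 0*(-25) = 0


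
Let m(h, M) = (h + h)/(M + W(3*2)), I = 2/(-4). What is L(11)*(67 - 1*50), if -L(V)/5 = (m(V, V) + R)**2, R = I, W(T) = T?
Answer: -3645/68 ≈ -53.603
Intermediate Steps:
I = -1/2 (I = 2*(-1/4) = -1/2 ≈ -0.50000)
m(h, M) = 2*h/(6 + M) (m(h, M) = (h + h)/(M + 3*2) = (2*h)/(M + 6) = (2*h)/(6 + M) = 2*h/(6 + M))
R = -1/2 ≈ -0.50000
L(V) = -5*(-1/2 + 2*V/(6 + V))**2 (L(V) = -5*(2*V/(6 + V) - 1/2)**2 = -5*(-1/2 + 2*V/(6 + V))**2)
L(11)*(67 - 1*50) = (-45*(-2 + 11)**2/(4*(6 + 11)**2))*(67 - 1*50) = (-45/4*9**2/17**2)*(67 - 50) = -45/4*81*1/289*17 = -3645/1156*17 = -3645/68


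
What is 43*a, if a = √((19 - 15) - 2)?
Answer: 43*√2 ≈ 60.811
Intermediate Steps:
a = √2 (a = √(4 - 2) = √2 ≈ 1.4142)
43*a = 43*√2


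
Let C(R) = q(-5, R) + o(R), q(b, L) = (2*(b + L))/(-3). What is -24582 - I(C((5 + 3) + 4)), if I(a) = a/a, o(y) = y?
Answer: -24583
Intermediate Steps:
q(b, L) = -2*L/3 - 2*b/3 (q(b, L) = (2*(L + b))*(-⅓) = (2*L + 2*b)*(-⅓) = -2*L/3 - 2*b/3)
C(R) = 10/3 + R/3 (C(R) = (-2*R/3 - ⅔*(-5)) + R = (-2*R/3 + 10/3) + R = (10/3 - 2*R/3) + R = 10/3 + R/3)
I(a) = 1
-24582 - I(C((5 + 3) + 4)) = -24582 - 1*1 = -24582 - 1 = -24583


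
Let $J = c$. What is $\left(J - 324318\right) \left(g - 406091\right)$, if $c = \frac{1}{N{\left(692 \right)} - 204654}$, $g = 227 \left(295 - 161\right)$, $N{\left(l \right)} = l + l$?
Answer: $\frac{24765911880541453}{203270} \approx 1.2184 \cdot 10^{11}$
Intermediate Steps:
$N{\left(l \right)} = 2 l$
$g = 30418$ ($g = 227 \cdot 134 = 30418$)
$c = - \frac{1}{203270}$ ($c = \frac{1}{2 \cdot 692 - 204654} = \frac{1}{1384 - 204654} = \frac{1}{-203270} = - \frac{1}{203270} \approx -4.9196 \cdot 10^{-6}$)
$J = - \frac{1}{203270} \approx -4.9196 \cdot 10^{-6}$
$\left(J - 324318\right) \left(g - 406091\right) = \left(- \frac{1}{203270} - 324318\right) \left(30418 - 406091\right) = \left(- \frac{65924119861}{203270}\right) \left(-375673\right) = \frac{24765911880541453}{203270}$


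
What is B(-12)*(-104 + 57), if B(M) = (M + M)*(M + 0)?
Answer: -13536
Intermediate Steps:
B(M) = 2*M² (B(M) = (2*M)*M = 2*M²)
B(-12)*(-104 + 57) = (2*(-12)²)*(-104 + 57) = (2*144)*(-47) = 288*(-47) = -13536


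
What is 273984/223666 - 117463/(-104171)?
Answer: 27406833311/11649755443 ≈ 2.3526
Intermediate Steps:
273984/223666 - 117463/(-104171) = 273984*(1/223666) - 117463*(-1/104171) = 136992/111833 + 117463/104171 = 27406833311/11649755443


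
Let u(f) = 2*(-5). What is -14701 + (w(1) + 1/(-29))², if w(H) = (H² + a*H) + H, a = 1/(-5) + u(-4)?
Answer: -307662889/21025 ≈ -14633.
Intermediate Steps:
u(f) = -10
a = -51/5 (a = 1/(-5) - 10 = 1*(-⅕) - 10 = -⅕ - 10 = -51/5 ≈ -10.200)
w(H) = H² - 46*H/5 (w(H) = (H² - 51*H/5) + H = H² - 46*H/5)
-14701 + (w(1) + 1/(-29))² = -14701 + ((⅕)*1*(-46 + 5*1) + 1/(-29))² = -14701 + ((⅕)*1*(-46 + 5) - 1/29)² = -14701 + ((⅕)*1*(-41) - 1/29)² = -14701 + (-41/5 - 1/29)² = -14701 + (-1194/145)² = -14701 + 1425636/21025 = -307662889/21025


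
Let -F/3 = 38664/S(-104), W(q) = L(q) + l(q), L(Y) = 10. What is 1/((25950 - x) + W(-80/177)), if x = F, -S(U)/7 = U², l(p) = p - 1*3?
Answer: 1675128/43477974053 ≈ 3.8528e-5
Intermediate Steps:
l(p) = -3 + p (l(p) = p - 3 = -3 + p)
S(U) = -7*U²
W(q) = 7 + q (W(q) = 10 + (-3 + q) = 7 + q)
F = 14499/9464 (F = -115992/((-7*(-104)²)) = -115992/((-7*10816)) = -115992/(-75712) = -115992*(-1)/75712 = -3*(-4833/9464) = 14499/9464 ≈ 1.5320)
x = 14499/9464 ≈ 1.5320
1/((25950 - x) + W(-80/177)) = 1/((25950 - 1*14499/9464) + (7 - 80/177)) = 1/((25950 - 14499/9464) + (7 - 80*1/177)) = 1/(245576301/9464 + (7 - 80/177)) = 1/(245576301/9464 + 1159/177) = 1/(43477974053/1675128) = 1675128/43477974053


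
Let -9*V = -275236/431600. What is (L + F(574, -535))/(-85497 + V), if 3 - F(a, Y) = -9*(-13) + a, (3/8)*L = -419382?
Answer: 83592288000/6386620607 ≈ 13.089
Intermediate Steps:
L = -1118352 (L = (8/3)*(-419382) = -1118352)
V = 5293/74700 (V = -(-275236)/(9*431600) = -1/9*(-5293/8300) = 5293/74700 ≈ 0.070857)
F(a, Y) = -114 - a (F(a, Y) = 3 - (-9*(-13) + a) = 3 - (117 + a) = 3 + (-117 - a) = -114 - a)
(L + F(574, -535))/(-85497 + V) = (-1118352 + (-114 - 1*574))/(-85497 + 5293/74700) = (-1118352 + (-114 - 574))/(-6386620607/74700) = (-1118352 - 688)*(-74700/6386620607) = -1119040*(-74700/6386620607) = 83592288000/6386620607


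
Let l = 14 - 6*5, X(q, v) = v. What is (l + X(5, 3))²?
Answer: 169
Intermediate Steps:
l = -16 (l = 14 - 30 = -16)
(l + X(5, 3))² = (-16 + 3)² = (-13)² = 169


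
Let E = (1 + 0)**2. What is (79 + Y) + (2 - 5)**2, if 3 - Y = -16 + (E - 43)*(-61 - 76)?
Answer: -5647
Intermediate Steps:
E = 1 (E = 1**2 = 1)
Y = -5735 (Y = 3 - (-16 + (1 - 43)*(-61 - 76)) = 3 - (-16 - 42*(-137)) = 3 - (-16 + 5754) = 3 - 1*5738 = 3 - 5738 = -5735)
(79 + Y) + (2 - 5)**2 = (79 - 5735) + (2 - 5)**2 = -5656 + (-3)**2 = -5656 + 9 = -5647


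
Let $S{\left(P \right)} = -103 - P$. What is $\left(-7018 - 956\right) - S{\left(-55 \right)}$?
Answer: $-7926$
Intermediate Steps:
$\left(-7018 - 956\right) - S{\left(-55 \right)} = \left(-7018 - 956\right) - \left(-103 - -55\right) = -7974 - \left(-103 + 55\right) = -7974 - -48 = -7974 + 48 = -7926$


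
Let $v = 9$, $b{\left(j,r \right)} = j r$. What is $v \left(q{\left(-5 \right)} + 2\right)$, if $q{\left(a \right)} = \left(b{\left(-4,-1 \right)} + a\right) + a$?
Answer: $-36$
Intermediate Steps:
$q{\left(a \right)} = 4 + 2 a$ ($q{\left(a \right)} = \left(\left(-4\right) \left(-1\right) + a\right) + a = \left(4 + a\right) + a = 4 + 2 a$)
$v \left(q{\left(-5 \right)} + 2\right) = 9 \left(\left(4 + 2 \left(-5\right)\right) + 2\right) = 9 \left(\left(4 - 10\right) + 2\right) = 9 \left(-6 + 2\right) = 9 \left(-4\right) = -36$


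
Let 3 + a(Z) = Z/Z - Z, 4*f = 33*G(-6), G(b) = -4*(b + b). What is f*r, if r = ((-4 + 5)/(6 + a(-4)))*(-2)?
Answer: -99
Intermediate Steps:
G(b) = -8*b
f = 396 (f = (33*(-8*(-6)))/4 = (33*48)/4 = (1/4)*1584 = 396)
a(Z) = -2 - Z (a(Z) = -3 + (Z/Z - Z) = -3 + (1 - Z) = -2 - Z)
r = -1/4 (r = ((-4 + 5)/(6 + (-2 - 1*(-4))))*(-2) = (1/(6 + (-2 + 4)))*(-2) = (1/(6 + 2))*(-2) = (1/8)*(-2) = -1/4 ≈ -0.25000)
f*r = 396*(-1/4) = -99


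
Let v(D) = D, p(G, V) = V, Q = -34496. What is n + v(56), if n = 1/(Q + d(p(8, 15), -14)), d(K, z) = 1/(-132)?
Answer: 254994356/4553473 ≈ 56.000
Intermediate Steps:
d(K, z) = -1/132
n = -132/4553473 (n = 1/(-34496 - 1/132) = 1/(-4553473/132) = -132/4553473 ≈ -2.8989e-5)
n + v(56) = -132/4553473 + 56 = 254994356/4553473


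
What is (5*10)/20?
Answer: 5/2 ≈ 2.5000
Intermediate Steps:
(5*10)/20 = 50*(1/20) = 5/2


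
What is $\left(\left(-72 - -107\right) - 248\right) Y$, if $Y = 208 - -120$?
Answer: $-69864$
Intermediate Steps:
$Y = 328$ ($Y = 208 + 120 = 328$)
$\left(\left(-72 - -107\right) - 248\right) Y = \left(\left(-72 - -107\right) - 248\right) 328 = \left(\left(-72 + 107\right) - 248\right) 328 = \left(35 - 248\right) 328 = \left(-213\right) 328 = -69864$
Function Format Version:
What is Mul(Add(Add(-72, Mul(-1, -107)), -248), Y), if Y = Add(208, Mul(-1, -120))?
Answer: -69864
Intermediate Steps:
Y = 328 (Y = Add(208, 120) = 328)
Mul(Add(Add(-72, Mul(-1, -107)), -248), Y) = Mul(Add(Add(-72, Mul(-1, -107)), -248), 328) = Mul(Add(Add(-72, 107), -248), 328) = Mul(Add(35, -248), 328) = Mul(-213, 328) = -69864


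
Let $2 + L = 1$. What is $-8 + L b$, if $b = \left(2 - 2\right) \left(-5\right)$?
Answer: $-8$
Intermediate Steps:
$L = -1$ ($L = -2 + 1 = -1$)
$b = 0$ ($b = 0 \left(-5\right) = 0$)
$-8 + L b = -8 - 0 = -8 + 0 = -8$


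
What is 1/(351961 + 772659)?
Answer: 1/1124620 ≈ 8.8919e-7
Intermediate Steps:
1/(351961 + 772659) = 1/1124620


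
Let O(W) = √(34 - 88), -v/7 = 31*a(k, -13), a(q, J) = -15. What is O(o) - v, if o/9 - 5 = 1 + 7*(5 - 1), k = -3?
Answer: -3255 + 3*I*√6 ≈ -3255.0 + 7.3485*I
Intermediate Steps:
o = 306 (o = 45 + 9*(1 + 7*(5 - 1)) = 45 + 9*(1 + 7*4) = 45 + 9*(1 + 28) = 45 + 9*29 = 45 + 261 = 306)
v = 3255 (v = -217*(-15) = -7*(-465) = 3255)
O(W) = 3*I*√6 (O(W) = √(-54) = 3*I*√6)
O(o) - v = 3*I*√6 - 1*3255 = 3*I*√6 - 3255 = -3255 + 3*I*√6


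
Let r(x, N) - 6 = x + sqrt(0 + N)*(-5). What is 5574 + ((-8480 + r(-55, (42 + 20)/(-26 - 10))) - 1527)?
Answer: -4482 - 5*I*sqrt(62)/6 ≈ -4482.0 - 6.5617*I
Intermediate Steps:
r(x, N) = 6 + x - 5*sqrt(N) (r(x, N) = 6 + (x + sqrt(0 + N)*(-5)) = 6 + (x + sqrt(N)*(-5)) = 6 + (x - 5*sqrt(N)) = 6 + x - 5*sqrt(N))
5574 + ((-8480 + r(-55, (42 + 20)/(-26 - 10))) - 1527) = 5574 + ((-8480 + (6 - 55 - 5*sqrt(42 + 20)*(I/6))) - 1527) = 5574 + ((-8480 + (6 - 55 - 5*sqrt(62)*(I/6))) - 1527) = 5574 + ((-8480 + (6 - 55 - 5*I*sqrt(62)/6)) - 1527) = 5574 + ((-8480 + (-49 - 5*I*sqrt(62)/6)) - 1527) = 5574 + ((-8529 - 5*I*sqrt(62)/6) - 1527) = 5574 + (-10056 - 5*I*sqrt(62)/6) = -4482 - 5*I*sqrt(62)/6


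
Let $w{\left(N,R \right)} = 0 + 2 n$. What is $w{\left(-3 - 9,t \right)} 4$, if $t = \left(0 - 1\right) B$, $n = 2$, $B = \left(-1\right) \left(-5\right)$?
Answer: $16$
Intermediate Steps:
$B = 5$
$t = -5$ ($t = \left(0 - 1\right) 5 = \left(-1\right) 5 = -5$)
$w{\left(N,R \right)} = 4$ ($w{\left(N,R \right)} = 0 + 2 \cdot 2 = 0 + 4 = 4$)
$w{\left(-3 - 9,t \right)} 4 = 4 \cdot 4 = 16$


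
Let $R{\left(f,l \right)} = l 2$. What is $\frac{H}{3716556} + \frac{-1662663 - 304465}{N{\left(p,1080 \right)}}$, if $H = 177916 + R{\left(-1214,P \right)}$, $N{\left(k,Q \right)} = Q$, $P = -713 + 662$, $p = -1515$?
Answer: $- \frac{152307277751}{83622510} \approx -1821.4$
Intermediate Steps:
$P = -51$
$R{\left(f,l \right)} = 2 l$
$H = 177814$ ($H = 177916 + 2 \left(-51\right) = 177916 - 102 = 177814$)
$\frac{H}{3716556} + \frac{-1662663 - 304465}{N{\left(p,1080 \right)}} = \frac{177814}{3716556} + \frac{-1662663 - 304465}{1080} = 177814 \cdot \frac{1}{3716556} - \frac{245891}{135} = \frac{88907}{1858278} - \frac{245891}{135} = - \frac{152307277751}{83622510}$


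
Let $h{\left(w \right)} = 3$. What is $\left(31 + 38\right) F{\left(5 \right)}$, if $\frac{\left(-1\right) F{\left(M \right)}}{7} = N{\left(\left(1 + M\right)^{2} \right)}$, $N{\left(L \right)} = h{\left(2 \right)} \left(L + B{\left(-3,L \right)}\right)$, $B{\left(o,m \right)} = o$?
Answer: $-47817$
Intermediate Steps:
$N{\left(L \right)} = -9 + 3 L$ ($N{\left(L \right)} = 3 \left(L - 3\right) = 3 \left(-3 + L\right) = -9 + 3 L$)
$F{\left(M \right)} = 63 - 21 \left(1 + M\right)^{2}$ ($F{\left(M \right)} = - 7 \left(-9 + 3 \left(1 + M\right)^{2}\right) = 63 - 21 \left(1 + M\right)^{2}$)
$\left(31 + 38\right) F{\left(5 \right)} = \left(31 + 38\right) \left(63 - 21 \left(1 + 5\right)^{2}\right) = 69 \left(63 - 21 \cdot 6^{2}\right) = 69 \left(63 - 756\right) = 69 \left(-693\right) = -47817$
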